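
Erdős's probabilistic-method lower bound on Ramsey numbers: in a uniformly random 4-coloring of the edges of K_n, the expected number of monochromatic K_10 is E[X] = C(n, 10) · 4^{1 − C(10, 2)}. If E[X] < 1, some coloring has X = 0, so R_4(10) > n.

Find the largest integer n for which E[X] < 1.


We need C(n, 10) · 4^{1 − 45} < 1, i.e. C(n, 10) < 4^{45 − 1} = 309485009821345068724781056.
Check values of n near the boundary:
  n = 2021: C(2021, 10) = 306347841644770462864800616; 306347841644770462864800616 < 309485009821345068724781056? YES
  n = 2022: C(2022, 10) = 307870445231474093395937796; 307870445231474093395937796 < 309485009821345068724781056? YES
  n = 2023: C(2023, 10) = 309399856285778485315440716; 309399856285778485315440716 < 309485009821345068724781056? YES
  n = 2024: C(2024, 10) = 310936101848269937576192656; 310936101848269937576192656 < 309485009821345068724781056? NO
  n = 2025: C(2025, 10) = 312479209053472269772600560; 312479209053472269772600560 < 309485009821345068724781056? NO
  n = 2026: C(2026, 10) = 314029205130126398094885285; 314029205130126398094885285 < 309485009821345068724781056? NO
The largest n with C(n, 10) < 309485009821345068724781056 is n = 2023 (where E[X] = 77349964071444621328860179/77371252455336267181195264 ≈ 0.99972). Hence R_4(10) > 2023, i.e. R_4(10) ≥ 2024.

Largest n = 2023; hence R_4(10) > 2023.


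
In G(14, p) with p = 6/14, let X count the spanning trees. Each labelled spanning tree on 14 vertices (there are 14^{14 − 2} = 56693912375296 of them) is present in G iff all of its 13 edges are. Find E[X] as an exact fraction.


K_14 has 14^{14 − 2} = 56693912375296 labelled spanning trees.
For each such spanning tree H, let X_H = 1 if all 13 edges of H are present in G. Then P[X_H = 1] = p^{13} = (3/7)^{13} = 1594323/96889010407.
By linearity: E[X] = Σ_H E[X_H] = 56693912375296 · p^{13} = 56693912375296 · 1594323/96889010407 = 6530347008/7.
Numerically: E[X] ≈ 9.329e+08.

E[X] = 56693912375296 · (3/7)^{13} = 6530347008/7 ≈ 9.329e+08.


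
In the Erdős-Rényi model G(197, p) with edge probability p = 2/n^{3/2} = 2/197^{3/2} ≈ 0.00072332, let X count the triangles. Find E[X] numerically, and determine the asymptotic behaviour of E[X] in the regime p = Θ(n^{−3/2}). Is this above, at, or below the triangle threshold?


Number of potential triangles: C(197, 3) = 1254890.
Each occurs with probability p³ ≈ (0.00072332)³ ≈ 3.7843559e-10.
By linearity: E[X] = C(197, 3)·p³ ≈ 1254890 · 3.7843559e-10 ≈ 0.00047.
Since α = 3/2 > 1, p = c/n^{3/2} = o(1/n) is below the triangle threshold p ~ 1/n. Asymptotically E[X] ~ (c³/6)·n^{3(1−α)} = (2³/6)·n^{-1.5} → 0, so by Markov's inequality G has no triangles w.h.p.

E[X] ≈ 0.00047; in regime p = Θ(1/n^{3/2}) E[X] tends to 0 (below the triangle threshold p ~ 1/n).


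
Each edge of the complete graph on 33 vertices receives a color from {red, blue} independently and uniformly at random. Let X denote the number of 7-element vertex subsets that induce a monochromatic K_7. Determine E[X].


Let X = Σ_S X_S over the C(33, 7) = 4272048 subsets S of size 7, where X_S = 1 if the K_7 on S is monochromatic.
For a fixed S, the K_7 on S has C(7, 2) = 21 edges. P[all 21 edges red] = (1/2)^21, and likewise for blue, so P[monochromatic] = 2·(1/2)^21 = 2^{1 − 21} = 1/1048576.
By linearity of expectation: E[X] = C(33, 7) · 2^{1 − 21} = 4272048 · 1/1048576 = 267003/65536.
Numerically: E[X] ≈ 4.07414.

E[X] = C(33,7)·2^(1−C(7,2)) = 267003/65536 ≈ 4.07414.


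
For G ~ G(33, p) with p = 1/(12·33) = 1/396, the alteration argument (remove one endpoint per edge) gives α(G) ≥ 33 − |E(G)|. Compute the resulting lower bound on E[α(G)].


E[|E(G)|] = C(33, 2)·p = 528 · (1/396) = 4/3.
E[α(G)] ≥ n − E[|E(G)|] = 33 − 4/3 = 95/3.
Numerically: ≈ 31.66667.
(This is only a lower bound; the true E[α(G)] may be larger.)

E[α(G)] ≥ 95/3 ≈ 31.66667.


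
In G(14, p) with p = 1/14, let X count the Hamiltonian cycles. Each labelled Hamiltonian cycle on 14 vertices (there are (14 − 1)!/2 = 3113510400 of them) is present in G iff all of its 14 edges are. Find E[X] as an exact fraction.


K_14 has (14 − 1)!/2 = 3113510400 labelled Hamiltonian cycles.
For each such Hamiltonian cycle H, let X_H = 1 if all 14 edges of H are present in G. Then P[X_H = 1] = p^{14} = (1/14)^{14} = 1/11112006825558016.
By linearity: E[X] = Σ_H E[X_H] = 3113510400 · p^{14} = 3113510400 · 1/11112006825558016 = 868725/3100448333024.
Numerically: E[X] ≈ 2.8019e-07.

E[X] = 3113510400 · (1/14)^{14} = 868725/3100448333024 ≈ 2.8019e-07.


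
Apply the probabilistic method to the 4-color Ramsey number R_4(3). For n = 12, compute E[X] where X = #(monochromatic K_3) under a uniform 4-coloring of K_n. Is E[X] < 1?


E[X] = C(12, 3) · 4^{1 − 3} = 220 · 4^{−2} = 220/16.
As a reduced fraction: E[X] = 55/4 ≈ 13.750.
Is E[X] < 1? NO.
Since E[X] ≥ 1, the first-moment bound is inconclusive at n = 12; it does NOT by itself certify R_4(3) > 12.

E[X] = 55/4 ≈ 13.750; E[X] ≥ 1; first-moment method inconclusive here.


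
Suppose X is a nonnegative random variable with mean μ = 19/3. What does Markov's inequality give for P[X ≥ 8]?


μ = E[X] = 19/3, a = 8.
Markov: P[X ≥ 8] ≤ μ/a = (19/3)/8 = 19/24.
Numerically: ≈ 0.7917.
(Since a = 8 > μ = 6.3333, the bound 19/24 is < 1 and informative.)

P[X ≥ 8] ≤ 19/24 ≈ 0.7917.


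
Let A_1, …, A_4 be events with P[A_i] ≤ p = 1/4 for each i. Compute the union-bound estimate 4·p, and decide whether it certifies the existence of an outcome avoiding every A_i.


Union bound: P[∪_{i=1}^{4} A_i] ≤ Σ_i P[A_i] ≤ 4·p = 4·(1/4) = 1.
Numerically: 1 ≈ 1.0000.
Is 1 < 1? NO.
Since the bound 1 is ≥ 1, the union bound is uninformative here; it does NOT by itself certify existence.

4·p = 1 ≈ 1.0000; existence NOT certified by the union bound.


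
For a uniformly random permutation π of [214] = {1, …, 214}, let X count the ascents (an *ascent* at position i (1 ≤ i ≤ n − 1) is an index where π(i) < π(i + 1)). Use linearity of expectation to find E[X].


Write X = Σ X_I over i = 1, …, 213, with X_I the indicator of one ascent.
There are 213 indicators.
For each fixed i, the pair (π(i), π(i+1)) is a uniformly random ordered pair of distinct values from {1, …, 214}; by symmetry P[π(i) < π(i+1)] = 1/2.
By linearity: E[X] = 213 · (1/2) = (214 − 1) · (1/2) = 213/2 ≈ 106.50000.

E[X] = 213/2 = 106.50000.


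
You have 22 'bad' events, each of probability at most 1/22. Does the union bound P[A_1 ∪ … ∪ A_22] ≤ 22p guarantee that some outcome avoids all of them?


Union bound: P[∪_{i=1}^{22} A_i] ≤ Σ_i P[A_i] ≤ 22·p = 22·(1/22) = 1.
Numerically: 1 ≈ 1.000.
Is 1 < 1? NO.
Since the bound 1 is ≥ 1, the union bound is uninformative here; it does NOT by itself certify existence.

22·p = 1 ≈ 1.000; existence NOT certified by the union bound.


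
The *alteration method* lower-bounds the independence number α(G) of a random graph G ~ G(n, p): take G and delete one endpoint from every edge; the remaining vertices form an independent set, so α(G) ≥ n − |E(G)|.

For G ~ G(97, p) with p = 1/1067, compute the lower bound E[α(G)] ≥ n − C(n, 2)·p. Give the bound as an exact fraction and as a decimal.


E[|E(G)|] = C(97, 2)·p = 4656 · (1/1067) = 48/11.
E[α(G)] ≥ n − E[|E(G)|] = 97 − 48/11 = 1019/11.
Numerically: ≈ 92.6364.
(This is only a lower bound; the true E[α(G)] may be larger.)

E[α(G)] ≥ 1019/11 ≈ 92.6364.


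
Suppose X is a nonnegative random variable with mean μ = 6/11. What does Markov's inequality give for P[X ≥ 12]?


μ = E[X] = 6/11, a = 12.
Markov: P[X ≥ 12] ≤ μ/a = (6/11)/12 = 1/22.
Numerically: ≈ 0.04545.
(Since a = 12 > μ = 0.54545, the bound 1/22 is < 1 and informative.)

P[X ≥ 12] ≤ 1/22 ≈ 0.04545.


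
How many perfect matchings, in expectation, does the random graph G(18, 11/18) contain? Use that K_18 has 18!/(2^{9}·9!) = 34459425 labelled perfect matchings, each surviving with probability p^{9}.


K_18 has 18!/(2^{9}·9!) = 34459425 labelled perfect matchings.
For each such perfect matching H, let X_H = 1 if all 9 edges of H are present in G. Then P[X_H = 1] = p^{9} = (11/18)^{9} = 2357947691/198359290368.
By linearity: E[X] = Σ_H E[X_H] = 34459425 · p^{9} = 34459425 · 2357947691/198359290368 = 1003129896443675/2448880128.
Numerically: E[X] ≈ 4.1e+05.

E[X] = 34459425 · (11/18)^{9} = 1003129896443675/2448880128 ≈ 4.1e+05.


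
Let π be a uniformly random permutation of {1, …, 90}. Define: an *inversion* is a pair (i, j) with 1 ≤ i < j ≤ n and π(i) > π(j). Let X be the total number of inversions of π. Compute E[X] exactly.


Write X = Σ X_I over the C(90, 2) = 4005 pairs i < j, with X_I the indicator of one inversion.
There are 4005 indicators.
For each fixed pair i < j, the values π(i) and π(j) are two distinct elements of {1, …, 90} in uniformly random order; by symmetry P[π(i) > π(j)] = 1/2.
By linearity: E[X] = 4005 · (1/2) = C(90, 2) · (1/2) = 4005/2 = 4005/2 ≈ 2002.500000.

E[X] = 4005/2 = 2002.500000.


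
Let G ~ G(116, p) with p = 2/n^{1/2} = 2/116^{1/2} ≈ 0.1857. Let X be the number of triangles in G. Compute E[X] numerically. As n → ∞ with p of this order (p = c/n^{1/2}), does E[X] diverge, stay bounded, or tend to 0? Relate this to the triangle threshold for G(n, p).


Number of potential triangles: C(116, 3) = 253460.
Each occurs with probability p³ ≈ (0.1857)³ ≈ 6.403288e-03.
By linearity: E[X] = C(116, 3)·p³ ≈ 253460 · 6.403288e-03 ≈ 1622.9773.
Since α = 1/2 < 1, p = c/n^{1/2} ≫ 1/n is above the triangle threshold p ~ 1/n. Asymptotically E[X] ~ (c³/6)·n^{3(1−α)} = (2³/6)·n^{1.5} → ∞; triangles are abundant w.h.p.

E[X] ≈ 1622.9773; in regime p = Θ(1/n^{1/2}) E[X] diverges (above the triangle threshold p ~ 1/n).


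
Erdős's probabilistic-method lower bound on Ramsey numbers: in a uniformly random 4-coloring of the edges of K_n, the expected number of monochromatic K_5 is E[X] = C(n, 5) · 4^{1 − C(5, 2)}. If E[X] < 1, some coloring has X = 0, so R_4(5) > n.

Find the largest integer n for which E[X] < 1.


We need C(n, 5) · 4^{1 − 10} < 1, i.e. C(n, 5) < 4^{10 − 1} = 262144.
Check values of n near the boundary:
  n = 27: C(27, 5) = 80730; 80730 < 262144? YES
  n = 28: C(28, 5) = 98280; 98280 < 262144? YES
  n = 29: C(29, 5) = 118755; 118755 < 262144? YES
  n = 30: C(30, 5) = 142506; 142506 < 262144? YES
  n = 31: C(31, 5) = 169911; 169911 < 262144? YES
  n = 32: C(32, 5) = 201376; 201376 < 262144? YES
  n = 33: C(33, 5) = 237336; 237336 < 262144? YES
  n = 34: C(34, 5) = 278256; 278256 < 262144? NO
  n = 35: C(35, 5) = 324632; 324632 < 262144? NO
  n = 36: C(36, 5) = 376992; 376992 < 262144? NO
The largest n with C(n, 5) < 262144 is n = 33 (where E[X] = 29667/32768 ≈ 0.90536). Hence R_4(5) > 33, i.e. R_4(5) ≥ 34.

Largest n = 33; hence R_4(5) > 33.


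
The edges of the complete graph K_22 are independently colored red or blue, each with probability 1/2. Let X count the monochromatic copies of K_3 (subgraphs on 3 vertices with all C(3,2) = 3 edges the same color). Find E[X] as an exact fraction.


Let X = Σ_S X_S over the C(22, 3) = 1540 subsets S of size 3, where X_S = 1 if the K_3 on S is monochromatic.
For a fixed S, the K_3 on S has C(3, 2) = 3 edges. P[all 3 edges red] = (1/2)^3, and likewise for blue, so P[monochromatic] = 2·(1/2)^3 = 2^{1 − 3} = 1/4.
By linearity: E[X] = C(22, 3) · 2^{1 − 3} = 1540 · 1/4 = 385.
Numerically: E[X] ≈ 385.000000.

E[X] = C(22,3)·2^(1−C(3,2)) = 385 ≈ 385.000000.


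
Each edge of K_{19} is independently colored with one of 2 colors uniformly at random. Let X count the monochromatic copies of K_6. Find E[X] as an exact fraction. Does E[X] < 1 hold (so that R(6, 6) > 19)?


E[X] = C(19, 6) · 2^{1 − 15} = 27132 · 2^{−14} = 27132/16384.
As a reduced fraction: E[X] = 6783/4096 ≈ 1.6560.
Is E[X] < 1? NO.
Since E[X] ≥ 1, the first-moment bound is inconclusive at n = 19; it does NOT by itself certify R(6, 6) > 19.

E[X] = 6783/4096 ≈ 1.6560; E[X] ≥ 1; first-moment method inconclusive here.


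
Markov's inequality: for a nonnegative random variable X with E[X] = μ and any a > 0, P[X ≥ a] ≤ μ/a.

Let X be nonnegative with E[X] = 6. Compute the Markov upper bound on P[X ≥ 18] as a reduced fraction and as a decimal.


μ = E[X] = 6, a = 18.
Markov: P[X ≥ 18] ≤ μ/a = (6)/18 = 1/3.
Numerically: ≈ 0.333.
(Since a = 18 > μ = 6.000, the bound 1/3 is < 1 and informative.)

P[X ≥ 18] ≤ 1/3 ≈ 0.333.


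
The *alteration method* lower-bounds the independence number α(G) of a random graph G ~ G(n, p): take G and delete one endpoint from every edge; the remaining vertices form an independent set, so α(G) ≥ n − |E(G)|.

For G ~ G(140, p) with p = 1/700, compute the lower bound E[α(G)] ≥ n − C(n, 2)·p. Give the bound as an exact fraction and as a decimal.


E[|E(G)|] = C(140, 2)·p = 9730 · (1/700) = 139/10.
E[α(G)] ≥ n − E[|E(G)|] = 140 − 139/10 = 1261/10.
Numerically: ≈ 126.100.
(This is only a lower bound; the true E[α(G)] may be larger.)

E[α(G)] ≥ 1261/10 ≈ 126.100.


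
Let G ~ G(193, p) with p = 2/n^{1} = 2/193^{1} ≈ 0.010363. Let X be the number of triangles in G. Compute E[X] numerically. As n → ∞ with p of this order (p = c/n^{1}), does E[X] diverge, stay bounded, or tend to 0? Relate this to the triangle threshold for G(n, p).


Number of potential triangles: C(193, 3) = 1179616.
Each occurs with probability p³ ≈ (0.010363)³ ≈ 1.1128024e-06.
By linearity: E[X] = C(193, 3)·p³ ≈ 1179616 · 1.1128024e-06 ≈ 1.31268.
Here α = 1, so p = 2/n is exactly at the triangle threshold p ~ 1/n. Asymptotically E[X] → c³/6 = 2³/6 = 4/3 ≈ 1.33333, a bounded constant. In this regime the triangle count is asymptotically Poisson(c³/6).

E[X] ≈ 1.31268; in regime p = Θ(1/n^{1}) E[X] stays bounded (at the triangle threshold p ~ 1/n).


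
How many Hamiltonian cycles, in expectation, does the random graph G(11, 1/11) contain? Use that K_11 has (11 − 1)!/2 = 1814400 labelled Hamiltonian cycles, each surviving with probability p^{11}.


K_11 has (11 − 1)!/2 = 1814400 labelled Hamiltonian cycles.
For each such Hamiltonian cycle H, let X_H = 1 if all 11 edges of H are present in G. Then P[X_H = 1] = p^{11} = (1/11)^{11} = 1/285311670611.
Summing the indicators: E[X] = Σ_H E[X_H] = 1814400 · p^{11} = 1814400 · 1/285311670611 = 1814400/285311670611.
Numerically: E[X] ≈ 6.359e-06.

E[X] = 1814400 · (1/11)^{11} = 1814400/285311670611 ≈ 6.359e-06.


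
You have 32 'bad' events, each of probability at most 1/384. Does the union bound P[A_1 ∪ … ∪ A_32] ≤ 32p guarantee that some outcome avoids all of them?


Union bound: P[∪_{i=1}^{32} A_i] ≤ Σ_i P[A_i] ≤ 32·p = 32·(1/384) = 1/12.
Numerically: 1/12 ≈ 0.083333.
Is 1/12 < 1? YES.
Since P[∪ A_i] ≤ 1/12 < 1, the complement has P[∩ A_i^c] ≥ 1 − 1/12 = 11/12 > 0, so some outcome avoids every A_i.

32·p = 1/12 ≈ 0.083333; existence CERTIFIED by the union bound.


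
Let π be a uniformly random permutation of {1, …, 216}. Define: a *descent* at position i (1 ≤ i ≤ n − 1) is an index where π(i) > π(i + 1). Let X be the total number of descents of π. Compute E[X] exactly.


Write X = Σ X_I over i = 1, …, 215, with X_I the indicator of one descent.
There are 215 indicators.
For each fixed i, the pair (π(i), π(i+1)) is a uniformly random ordered pair of distinct values from {1, …, 216}; by symmetry P[π(i) > π(i+1)] = 1/2.
By linearity: E[X] = 215 · (1/2) = (216 − 1) · (1/2) = 215/2 ≈ 107.5000.

E[X] = 215/2 = 107.5000.


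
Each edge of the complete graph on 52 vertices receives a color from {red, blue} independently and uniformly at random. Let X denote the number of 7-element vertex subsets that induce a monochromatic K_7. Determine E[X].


Let X = Σ_S X_S over the C(52, 7) = 133784560 subsets S of size 7, where X_S = 1 if the K_7 on S is monochromatic.
For a fixed S, the K_7 on S has C(7, 2) = 21 edges. P[all 21 edges red] = (1/2)^21, and likewise for blue, so P[monochromatic] = 2·(1/2)^21 = 2^{1 − 21} = 1/1048576.
By linearity of expectation: E[X] = C(52, 7) · 2^{1 − 21} = 133784560 · 1/1048576 = 8361535/65536.
Numerically: E[X] ≈ 127.58690.

E[X] = C(52,7)·2^(1−C(7,2)) = 8361535/65536 ≈ 127.58690.


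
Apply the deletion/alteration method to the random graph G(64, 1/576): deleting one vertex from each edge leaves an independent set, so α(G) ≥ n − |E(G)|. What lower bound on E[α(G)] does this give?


E[|E(G)|] = C(64, 2)·p = 2016 · (1/576) = 7/2.
E[α(G)] ≥ n − E[|E(G)|] = 64 − 7/2 = 121/2.
Numerically: ≈ 60.500.
(This is only a lower bound; the true E[α(G)] may be larger.)

E[α(G)] ≥ 121/2 ≈ 60.500.


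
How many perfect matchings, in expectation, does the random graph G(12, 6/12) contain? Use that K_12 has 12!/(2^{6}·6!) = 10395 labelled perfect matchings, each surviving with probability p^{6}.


K_12 has 12!/(2^{6}·6!) = 10395 labelled perfect matchings.
For each such perfect matching H, let X_H = 1 if all 6 edges of H are present in G. Then P[X_H = 1] = p^{6} = (1/2)^{6} = 1/64.
By linearity of expectation: E[X] = Σ_H E[X_H] = 10395 · p^{6} = 10395 · 1/64 = 10395/64.
Numerically: E[X] ≈ 162.

E[X] = 10395 · (1/2)^{6} = 10395/64 ≈ 162.


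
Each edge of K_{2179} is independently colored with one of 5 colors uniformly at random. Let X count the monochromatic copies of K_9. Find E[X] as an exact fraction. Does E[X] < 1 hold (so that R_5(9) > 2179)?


E[X] = C(2179, 9) · 5^{1 − 36} = 3001701930880099538508560 · 5^{−35} = 3001701930880099538508560/2910383045673370361328125.
As a reduced fraction: E[X] = 600340386176019907701712/582076609134674072265625 ≈ 1.031377.
Is E[X] < 1? NO.
Since E[X] ≥ 1, the first-moment bound is inconclusive at n = 2179; it does NOT by itself certify R_5(9) > 2179.

E[X] = 600340386176019907701712/582076609134674072265625 ≈ 1.031377; E[X] ≥ 1; first-moment method inconclusive here.


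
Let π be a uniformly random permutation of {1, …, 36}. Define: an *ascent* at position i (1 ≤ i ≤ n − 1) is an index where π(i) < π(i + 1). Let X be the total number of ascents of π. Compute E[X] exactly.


Write X = Σ X_I over i = 1, …, 35, with X_I the indicator of one ascent.
There are 35 indicators.
For each fixed i, the pair (π(i), π(i+1)) is a uniformly random ordered pair of distinct values from {1, …, 36}; by symmetry P[π(i) < π(i+1)] = 1/2.
By linearity: E[X] = 35 · (1/2) = (36 − 1) · (1/2) = 35/2 ≈ 17.500000.

E[X] = 35/2 = 17.500000.


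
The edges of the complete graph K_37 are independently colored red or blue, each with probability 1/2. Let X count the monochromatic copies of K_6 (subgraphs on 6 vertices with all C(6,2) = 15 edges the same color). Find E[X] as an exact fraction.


Let X = Σ_S X_S over the C(37, 6) = 2324784 subsets S of size 6, where X_S = 1 if the K_6 on S is monochromatic.
For a fixed S, the K_6 on S has C(6, 2) = 15 edges. P[all 15 edges red] = (1/2)^15, and likewise for blue, so P[monochromatic] = 2·(1/2)^15 = 2^{1 − 15} = 1/16384.
By linearity: E[X] = C(37, 6) · 2^{1 − 15} = 2324784 · 1/16384 = 145299/1024.
Numerically: E[X] ≈ 141.89355.

E[X] = C(37,6)·2^(1−C(6,2)) = 145299/1024 ≈ 141.89355.


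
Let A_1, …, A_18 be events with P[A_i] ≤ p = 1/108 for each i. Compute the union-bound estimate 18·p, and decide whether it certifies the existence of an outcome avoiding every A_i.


Union bound: P[∪_{i=1}^{18} A_i] ≤ Σ_i P[A_i] ≤ 18·p = 18·(1/108) = 1/6.
Numerically: 1/6 ≈ 0.1666667.
Is 1/6 < 1? YES.
Since P[∪ A_i] ≤ 1/6 < 1, the complement has P[∩ A_i^c] ≥ 1 − 1/6 = 5/6 > 0, so some outcome avoids every A_i.

18·p = 1/6 ≈ 0.1666667; existence CERTIFIED by the union bound.


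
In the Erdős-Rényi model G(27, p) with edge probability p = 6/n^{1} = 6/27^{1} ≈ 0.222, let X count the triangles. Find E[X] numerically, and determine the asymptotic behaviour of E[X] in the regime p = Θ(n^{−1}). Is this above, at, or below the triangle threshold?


Number of potential triangles: C(27, 3) = 2925.
Each occurs with probability p³ ≈ (0.222)³ ≈ 1.09739e-02.
By linearity: E[X] = C(27, 3)·p³ ≈ 2925 · 1.09739e-02 ≈ 32.099.
Here α = 1, so p = 6/n is exactly at the triangle threshold p ~ 1/n. Asymptotically E[X] → c³/6 = 6³/6 = 36 ≈ 36.000, a bounded constant. In this regime the triangle count is asymptotically Poisson(c³/6).

E[X] ≈ 32.099; in regime p = Θ(1/n^{1}) E[X] stays bounded (at the triangle threshold p ~ 1/n).


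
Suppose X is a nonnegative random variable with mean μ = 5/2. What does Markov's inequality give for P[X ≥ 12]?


μ = E[X] = 5/2, a = 12.
Markov: P[X ≥ 12] ≤ μ/a = (5/2)/12 = 5/24.
Numerically: ≈ 0.208.
(Since a = 12 > μ = 2.500, the bound 5/24 is < 1 and informative.)

P[X ≥ 12] ≤ 5/24 ≈ 0.208.


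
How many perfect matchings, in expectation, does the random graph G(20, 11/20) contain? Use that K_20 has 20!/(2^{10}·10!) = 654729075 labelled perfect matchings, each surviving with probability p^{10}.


K_20 has 20!/(2^{10}·10!) = 654729075 labelled perfect matchings.
For each such perfect matching H, let X_H = 1 if all 10 edges of H are present in G. Then P[X_H = 1] = p^{10} = (11/20)^{10} = 25937424601/10240000000000.
Summing the indicators: E[X] = Σ_H E[X_H] = 654729075 · p^{10} = 654729075 · 25937424601/10240000000000 = 679279440675798963/409600000000.
Numerically: E[X] ≈ 1.6584e+06.

E[X] = 654729075 · (11/20)^{10} = 679279440675798963/409600000000 ≈ 1.6584e+06.


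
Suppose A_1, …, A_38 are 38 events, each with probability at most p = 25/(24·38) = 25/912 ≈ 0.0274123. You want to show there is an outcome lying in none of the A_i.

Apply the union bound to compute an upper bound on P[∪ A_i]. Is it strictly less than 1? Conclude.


Union bound: P[∪_{i=1}^{38} A_i] ≤ Σ_i P[A_i] ≤ 38·p = 38·(25/912) = 25/24.
Numerically: 25/24 ≈ 1.0416667.
Is 25/24 < 1? NO.
Since the bound 25/24 is ≥ 1, the union bound is uninformative here; it does NOT by itself certify existence.

38·p = 25/24 ≈ 1.0416667; existence NOT certified by the union bound.


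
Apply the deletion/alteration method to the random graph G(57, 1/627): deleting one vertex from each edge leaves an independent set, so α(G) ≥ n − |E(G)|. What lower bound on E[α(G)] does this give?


E[|E(G)|] = C(57, 2)·p = 1596 · (1/627) = 28/11.
E[α(G)] ≥ n − E[|E(G)|] = 57 − 28/11 = 599/11.
Numerically: ≈ 54.454545.
(This is only a lower bound; the true E[α(G)] may be larger.)

E[α(G)] ≥ 599/11 ≈ 54.454545.


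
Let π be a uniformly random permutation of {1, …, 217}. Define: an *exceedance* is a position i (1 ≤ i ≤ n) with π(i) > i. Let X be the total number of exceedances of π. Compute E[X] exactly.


Write X = Σ_{i=1}^{217} X_i, where X_i = 1_{π(i) > i}.
For each fixed i, π(i) is uniform over {1, …, 217} (marginal of a uniform permutation), so P[π(i) > i] = (n − i)/n. Summing: Σ_{i=1}^{217} (n − i)/n = (0 + 1 + … + 216)/217 = 217(217 − 1)/(2·217) = (217 − 1)/2.
Hence E[X] = Σ_{i=1}^{217} (217 − i)/217 = 108 ≈ 108.000.

E[X] = 108 = 108.000.


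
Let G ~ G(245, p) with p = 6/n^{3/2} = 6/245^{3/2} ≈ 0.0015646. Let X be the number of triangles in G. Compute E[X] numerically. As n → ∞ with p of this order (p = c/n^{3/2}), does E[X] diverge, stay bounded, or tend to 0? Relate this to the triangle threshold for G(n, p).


Number of potential triangles: C(245, 3) = 2421090.
Each occurs with probability p³ ≈ (0.0015646)³ ≈ 3.8300670e-09.
By linearity: E[X] = C(245, 3)·p³ ≈ 2421090 · 3.8300670e-09 ≈ 0.00927.
Since α = 3/2 > 1, p = c/n^{3/2} = o(1/n) is below the triangle threshold p ~ 1/n. Asymptotically E[X] ~ (c³/6)·n^{3(1−α)} = (6³/6)·n^{-1.5} → 0, so by Markov's inequality G has no triangles w.h.p.

E[X] ≈ 0.00927; in regime p = Θ(1/n^{3/2}) E[X] tends to 0 (below the triangle threshold p ~ 1/n).


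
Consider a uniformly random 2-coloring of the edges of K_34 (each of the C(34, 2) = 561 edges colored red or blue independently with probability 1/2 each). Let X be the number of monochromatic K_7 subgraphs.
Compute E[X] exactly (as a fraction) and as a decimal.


Let X = Σ_S X_S over the C(34, 7) = 5379616 subsets S of size 7, where X_S = 1 if the K_7 on S is monochromatic.
For a fixed S, the K_7 on S has C(7, 2) = 21 edges. P[all 21 edges red] = (1/2)^21, and likewise for blue, so P[monochromatic] = 2·(1/2)^21 = 2^{1 − 21} = 1/1048576.
Summing: E[X] = C(34, 7) · 2^{1 − 21} = 5379616 · 1/1048576 = 168113/32768.
Numerically: E[X] ≈ 5.130.

E[X] = C(34,7)·2^(1−C(7,2)) = 168113/32768 ≈ 5.130.


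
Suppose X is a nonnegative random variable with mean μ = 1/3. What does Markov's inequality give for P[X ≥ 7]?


μ = E[X] = 1/3, a = 7.
Markov: P[X ≥ 7] ≤ μ/a = (1/3)/7 = 1/21.
Numerically: ≈ 0.04762.
(Since a = 7 > μ = 0.33333, the bound 1/21 is < 1 and informative.)

P[X ≥ 7] ≤ 1/21 ≈ 0.04762.


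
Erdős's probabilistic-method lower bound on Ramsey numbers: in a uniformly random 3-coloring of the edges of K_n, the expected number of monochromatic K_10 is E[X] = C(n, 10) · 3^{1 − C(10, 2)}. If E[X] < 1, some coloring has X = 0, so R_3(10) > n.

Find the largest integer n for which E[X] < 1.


We need C(n, 10) · 3^{1 − 45} < 1, i.e. C(n, 10) < 3^{45 − 1} = 984770902183611232881.
Check values of n near the boundary:
  n = 569: C(569, 10) = 905357721286137524328; 905357721286137524328 < 984770902183611232881? YES
  n = 570: C(570, 10) = 921524823451961408691; 921524823451961408691 < 984770902183611232881? YES
  n = 571: C(571, 10) = 937951290893172842001; 937951290893172842001 < 984770902183611232881? YES
  n = 572: C(572, 10) = 954640815642161682606; 954640815642161682606 < 984770902183611232881? YES
  n = 573: C(573, 10) = 971597135635805762226; 971597135635805762226 < 984770902183611232881? YES
  n = 574: C(574, 10) = 988824035203816502691; 988824035203816502691 < 984770902183611232881? NO
  n = 575: C(575, 10) = 1006325345561406175305; 1006325345561406175305 < 984770902183611232881? NO
The largest n with C(n, 10) < 984770902183611232881 is n = 573 (where E[X] = 35985079097622435638/36472996377170786403 ≈ 0.9866225). Hence R_3(10) > 573, i.e. R_3(10) ≥ 574.

Largest n = 573; hence R_3(10) > 573.


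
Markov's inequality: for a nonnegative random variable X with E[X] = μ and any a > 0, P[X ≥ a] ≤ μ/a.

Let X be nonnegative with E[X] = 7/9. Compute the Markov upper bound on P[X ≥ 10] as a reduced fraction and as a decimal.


μ = E[X] = 7/9, a = 10.
Markov: P[X ≥ 10] ≤ μ/a = (7/9)/10 = 7/90.
Numerically: ≈ 0.0778.
(Since a = 10 > μ = 0.7778, the bound 7/90 is < 1 and informative.)

P[X ≥ 10] ≤ 7/90 ≈ 0.0778.


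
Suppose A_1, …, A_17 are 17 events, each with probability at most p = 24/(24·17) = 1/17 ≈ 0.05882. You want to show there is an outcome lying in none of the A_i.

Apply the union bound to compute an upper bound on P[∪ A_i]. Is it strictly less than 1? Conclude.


Union bound: P[∪_{i=1}^{17} A_i] ≤ Σ_i P[A_i] ≤ 17·p = 17·(1/17) = 1.
Numerically: 1 ≈ 1.00000.
Is 1 < 1? NO.
Since the bound 1 is ≥ 1, the union bound is uninformative here; it does NOT by itself certify existence.

17·p = 1 ≈ 1.00000; existence NOT certified by the union bound.


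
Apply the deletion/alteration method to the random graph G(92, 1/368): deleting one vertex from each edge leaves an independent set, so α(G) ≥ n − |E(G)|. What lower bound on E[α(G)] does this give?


E[|E(G)|] = C(92, 2)·p = 4186 · (1/368) = 91/8.
E[α(G)] ≥ n − E[|E(G)|] = 92 − 91/8 = 645/8.
Numerically: ≈ 80.62500.
(This is only a lower bound; the true E[α(G)] may be larger.)

E[α(G)] ≥ 645/8 ≈ 80.62500.


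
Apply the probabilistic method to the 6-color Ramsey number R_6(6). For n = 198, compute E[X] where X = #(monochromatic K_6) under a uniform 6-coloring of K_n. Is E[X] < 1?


E[X] = C(198, 6) · 6^{1 − 15} = 77526225777 · 6^{−14} = 77526225777/78364164096.
As a reduced fraction: E[X] = 25842075259/26121388032 ≈ 0.98931.
Is E[X] < 1? YES.
Since E[X] < 1, there exists a 6-coloring of K_{198} with no monochromatic K_6; hence R_6(6) > 198.

E[X] = 25842075259/26121388032 ≈ 0.98931; E[X] < 1, so R_6(6) > 198.


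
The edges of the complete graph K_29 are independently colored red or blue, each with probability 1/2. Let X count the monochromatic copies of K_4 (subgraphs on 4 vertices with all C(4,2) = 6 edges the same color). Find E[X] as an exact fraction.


Let X = Σ_S X_S over the C(29, 4) = 23751 subsets S of size 4, where X_S = 1 if the K_4 on S is monochromatic.
For a fixed S, the K_4 on S has C(4, 2) = 6 edges. P[all 6 edges red] = (1/2)^6, and likewise for blue, so P[monochromatic] = 2·(1/2)^6 = 2^{1 − 6} = 1/32.
By linearity of expectation: E[X] = C(29, 4) · 2^{1 − 6} = 23751 · 1/32 = 23751/32.
Numerically: E[X] ≈ 742.2188.

E[X] = C(29,4)·2^(1−C(4,2)) = 23751/32 ≈ 742.2188.


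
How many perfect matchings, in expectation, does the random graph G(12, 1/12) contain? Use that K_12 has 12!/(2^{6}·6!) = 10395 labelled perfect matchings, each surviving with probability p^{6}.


K_12 has 12!/(2^{6}·6!) = 10395 labelled perfect matchings.
For each such perfect matching H, let X_H = 1 if all 6 edges of H are present in G. Then P[X_H = 1] = p^{6} = (1/12)^{6} = 1/2985984.
Summing the indicators: E[X] = Σ_H E[X_H] = 10395 · p^{6} = 10395 · 1/2985984 = 385/110592.
Numerically: E[X] ≈ 0.00348126.

E[X] = 10395 · (1/12)^{6} = 385/110592 ≈ 0.00348126.


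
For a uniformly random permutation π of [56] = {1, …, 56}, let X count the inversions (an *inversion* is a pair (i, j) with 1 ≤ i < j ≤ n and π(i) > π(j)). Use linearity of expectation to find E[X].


Write X = Σ X_I over the C(56, 2) = 1540 pairs i < j, with X_I the indicator of one inversion.
There are 1540 indicators.
For each fixed pair i < j, the values π(i) and π(j) are two distinct elements of {1, …, 56} in uniformly random order; by symmetry P[π(i) > π(j)] = 1/2.
By linearity: E[X] = 1540 · (1/2) = C(56, 2) · (1/2) = 1540/2 = 770 ≈ 770.000.

E[X] = 770 = 770.000.


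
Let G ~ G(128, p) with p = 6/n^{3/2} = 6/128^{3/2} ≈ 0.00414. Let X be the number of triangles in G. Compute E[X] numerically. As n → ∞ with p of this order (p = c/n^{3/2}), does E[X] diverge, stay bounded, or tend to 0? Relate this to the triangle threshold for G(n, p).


Number of potential triangles: C(128, 3) = 341376.
Each occurs with probability p³ ≈ (0.00414)³ ≈ 7.11228e-08.
By linearity: E[X] = C(128, 3)·p³ ≈ 341376 · 7.11228e-08 ≈ 0.024.
Since α = 3/2 > 1, p = c/n^{3/2} = o(1/n) is below the triangle threshold p ~ 1/n. Asymptotically E[X] ~ (c³/6)·n^{3(1−α)} = (6³/6)·n^{-1.5} → 0, so by Markov's inequality G has no triangles w.h.p.

E[X] ≈ 0.024; in regime p = Θ(1/n^{3/2}) E[X] tends to 0 (below the triangle threshold p ~ 1/n).


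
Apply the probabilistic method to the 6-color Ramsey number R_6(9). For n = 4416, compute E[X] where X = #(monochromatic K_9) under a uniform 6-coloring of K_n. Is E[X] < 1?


E[X] = C(4416, 9) · 6^{1 − 36} = 1745644609681318303205765440 · 6^{−35} = 1745644609681318303205765440/1719070799748422591028658176.
As a reduced fraction: E[X] = 27275697026270598487590085/26860481246069102984822784 ≈ 1.0155.
Is E[X] < 1? NO.
Since E[X] ≥ 1, the first-moment bound is inconclusive at n = 4416; it does NOT by itself certify R_6(9) > 4416.

E[X] = 27275697026270598487590085/26860481246069102984822784 ≈ 1.0155; E[X] ≥ 1; first-moment method inconclusive here.


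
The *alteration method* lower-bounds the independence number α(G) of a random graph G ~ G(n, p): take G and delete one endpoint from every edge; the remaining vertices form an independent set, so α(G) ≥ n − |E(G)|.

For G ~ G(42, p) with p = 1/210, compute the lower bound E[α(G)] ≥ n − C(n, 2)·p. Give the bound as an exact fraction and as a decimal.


E[|E(G)|] = C(42, 2)·p = 861 · (1/210) = 41/10.
E[α(G)] ≥ n − E[|E(G)|] = 42 − 41/10 = 379/10.
Numerically: ≈ 37.900000.
(This is only a lower bound; the true E[α(G)] may be larger.)

E[α(G)] ≥ 379/10 ≈ 37.900000.


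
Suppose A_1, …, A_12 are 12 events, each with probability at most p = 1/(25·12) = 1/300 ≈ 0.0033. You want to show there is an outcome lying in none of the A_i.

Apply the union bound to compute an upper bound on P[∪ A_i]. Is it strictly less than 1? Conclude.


Union bound: P[∪_{i=1}^{12} A_i] ≤ Σ_i P[A_i] ≤ 12·p = 12·(1/300) = 1/25.
Numerically: 1/25 ≈ 0.0400.
Is 1/25 < 1? YES.
Since P[∪ A_i] ≤ 1/25 < 1, the complement has P[∩ A_i^c] ≥ 1 − 1/25 = 24/25 > 0, so some outcome avoids every A_i.

12·p = 1/25 ≈ 0.0400; existence CERTIFIED by the union bound.


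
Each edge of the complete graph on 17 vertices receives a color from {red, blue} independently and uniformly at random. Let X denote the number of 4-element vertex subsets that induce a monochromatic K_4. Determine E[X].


Let X = Σ_S X_S over the C(17, 4) = 2380 subsets S of size 4, where X_S = 1 if the K_4 on S is monochromatic.
For a fixed S, the K_4 on S has C(4, 2) = 6 edges. P[all 6 edges red] = (1/2)^6, and likewise for blue, so P[monochromatic] = 2·(1/2)^6 = 2^{1 − 6} = 1/32.
By linearity: E[X] = C(17, 4) · 2^{1 − 6} = 2380 · 1/32 = 595/8.
Numerically: E[X] ≈ 74.375000.

E[X] = C(17,4)·2^(1−C(4,2)) = 595/8 ≈ 74.375000.


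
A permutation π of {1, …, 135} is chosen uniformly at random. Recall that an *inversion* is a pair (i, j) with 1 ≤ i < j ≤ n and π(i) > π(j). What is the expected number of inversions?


Write X = Σ X_I over the C(135, 2) = 9045 pairs i < j, with X_I the indicator of one inversion.
There are 9045 indicators.
For each fixed pair i < j, the values π(i) and π(j) are two distinct elements of {1, …, 135} in uniformly random order; by symmetry P[π(i) > π(j)] = 1/2.
By linearity: E[X] = 9045 · (1/2) = C(135, 2) · (1/2) = 9045/2 = 9045/2 ≈ 4522.50000.

E[X] = 9045/2 = 4522.50000.


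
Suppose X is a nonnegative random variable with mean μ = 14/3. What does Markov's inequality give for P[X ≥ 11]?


μ = E[X] = 14/3, a = 11.
Markov: P[X ≥ 11] ≤ μ/a = (14/3)/11 = 14/33.
Numerically: ≈ 0.42424.
(Since a = 11 > μ = 4.66667, the bound 14/33 is < 1 and informative.)

P[X ≥ 11] ≤ 14/33 ≈ 0.42424.


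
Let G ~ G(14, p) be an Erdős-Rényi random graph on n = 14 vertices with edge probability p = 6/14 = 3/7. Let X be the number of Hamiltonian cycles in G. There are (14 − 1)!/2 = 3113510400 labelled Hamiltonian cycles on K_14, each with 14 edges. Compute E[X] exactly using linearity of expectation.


K_14 has (14 − 1)!/2 = 3113510400 labelled Hamiltonian cycles.
For each such Hamiltonian cycle H, let X_H = 1 if all 14 edges of H are present in G. Then P[X_H = 1] = p^{14} = (3/7)^{14} = 4782969/678223072849.
By linearity of expectation: E[X] = Σ_H E[X_H] = 3113510400 · p^{14} = 3113510400 · 4782969/678223072849 = 2127403389196800/96889010407.
Numerically: E[X] ≈ 2.196e+04.

E[X] = 3113510400 · (3/7)^{14} = 2127403389196800/96889010407 ≈ 2.196e+04.


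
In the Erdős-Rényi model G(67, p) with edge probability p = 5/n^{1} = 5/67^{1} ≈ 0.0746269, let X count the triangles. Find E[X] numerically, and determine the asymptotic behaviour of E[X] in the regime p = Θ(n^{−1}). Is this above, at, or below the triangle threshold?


Number of potential triangles: C(67, 3) = 47905.
Each occurs with probability p³ ≈ (0.0746269)³ ≈ 4.15609633e-04.
By linearity: E[X] = C(67, 3)·p³ ≈ 47905 · 4.15609633e-04 ≈ 19.909779.
Here α = 1, so p = 5/n is exactly at the triangle threshold p ~ 1/n. Asymptotically E[X] → c³/6 = 5³/6 = 125/6 ≈ 20.833333, a bounded constant. In this regime the triangle count is asymptotically Poisson(c³/6).

E[X] ≈ 19.909779; in regime p = Θ(1/n^{1}) E[X] stays bounded (at the triangle threshold p ~ 1/n).


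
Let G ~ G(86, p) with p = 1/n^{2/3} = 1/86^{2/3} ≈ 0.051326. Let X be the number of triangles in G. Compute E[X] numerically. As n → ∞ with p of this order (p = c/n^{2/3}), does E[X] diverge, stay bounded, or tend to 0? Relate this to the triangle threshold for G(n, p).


Number of potential triangles: C(86, 3) = 102340.
Each occurs with probability p³ ≈ (0.051326)³ ≈ 1.3520822e-04.
By linearity: E[X] = C(86, 3)·p³ ≈ 102340 · 1.3520822e-04 ≈ 13.83721.
Since α = 2/3 < 1, p = c/n^{2/3} ≫ 1/n is above the triangle threshold p ~ 1/n. Asymptotically E[X] ~ (c³/6)·n^{3(1−α)} = (1³/6)·n^{1} → ∞; triangles are abundant w.h.p.

E[X] ≈ 13.83721; in regime p = Θ(1/n^{2/3}) E[X] diverges (above the triangle threshold p ~ 1/n).


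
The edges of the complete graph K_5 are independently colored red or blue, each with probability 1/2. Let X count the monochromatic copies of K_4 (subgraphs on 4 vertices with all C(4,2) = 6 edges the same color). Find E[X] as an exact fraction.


Let X = Σ_S X_S over the C(5, 4) = 5 subsets S of size 4, where X_S = 1 if the K_4 on S is monochromatic.
For a fixed S, the K_4 on S has C(4, 2) = 6 edges. P[all 6 edges red] = (1/2)^6, and likewise for blue, so P[monochromatic] = 2·(1/2)^6 = 2^{1 − 6} = 1/32.
By linearity: E[X] = C(5, 4) · 2^{1 − 6} = 5 · 1/32 = 5/32.
Numerically: E[X] ≈ 0.156.

E[X] = C(5,4)·2^(1−C(4,2)) = 5/32 ≈ 0.156.


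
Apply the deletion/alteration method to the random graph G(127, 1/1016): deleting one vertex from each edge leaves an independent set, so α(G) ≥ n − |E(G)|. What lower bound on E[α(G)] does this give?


E[|E(G)|] = C(127, 2)·p = 8001 · (1/1016) = 63/8.
E[α(G)] ≥ n − E[|E(G)|] = 127 − 63/8 = 953/8.
Numerically: ≈ 119.125.
(This is only a lower bound; the true E[α(G)] may be larger.)

E[α(G)] ≥ 953/8 ≈ 119.125.


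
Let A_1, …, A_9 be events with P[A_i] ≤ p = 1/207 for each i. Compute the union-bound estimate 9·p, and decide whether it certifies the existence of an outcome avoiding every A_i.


Union bound: P[∪_{i=1}^{9} A_i] ≤ Σ_i P[A_i] ≤ 9·p = 9·(1/207) = 1/23.
Numerically: 1/23 ≈ 0.043.
Is 1/23 < 1? YES.
Since P[∪ A_i] ≤ 1/23 < 1, the complement has P[∩ A_i^c] ≥ 1 − 1/23 = 22/23 > 0, so some outcome avoids every A_i.

9·p = 1/23 ≈ 0.043; existence CERTIFIED by the union bound.


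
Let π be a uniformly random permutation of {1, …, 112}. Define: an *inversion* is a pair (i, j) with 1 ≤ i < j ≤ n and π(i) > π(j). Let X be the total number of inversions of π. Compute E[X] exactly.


Write X = Σ X_I over the C(112, 2) = 6216 pairs i < j, with X_I the indicator of one inversion.
There are 6216 indicators.
For each fixed pair i < j, the values π(i) and π(j) are two distinct elements of {1, …, 112} in uniformly random order; by symmetry P[π(i) > π(j)] = 1/2.
By linearity: E[X] = 6216 · (1/2) = C(112, 2) · (1/2) = 6216/2 = 3108 ≈ 3108.000.

E[X] = 3108 = 3108.000.


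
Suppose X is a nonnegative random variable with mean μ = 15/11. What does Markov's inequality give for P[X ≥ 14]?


μ = E[X] = 15/11, a = 14.
Markov: P[X ≥ 14] ≤ μ/a = (15/11)/14 = 15/154.
Numerically: ≈ 0.097403.
(Since a = 14 > μ = 1.363636, the bound 15/154 is < 1 and informative.)

P[X ≥ 14] ≤ 15/154 ≈ 0.097403.


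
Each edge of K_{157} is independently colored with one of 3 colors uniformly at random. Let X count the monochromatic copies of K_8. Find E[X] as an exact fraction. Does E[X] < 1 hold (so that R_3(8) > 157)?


E[X] = C(157, 8) · 3^{1 − 28} = 7637643295425 · 3^{−27} = 7637643295425/7625597484987.
As a reduced fraction: E[X] = 848627032825/847288609443 ≈ 1.00158.
Is E[X] < 1? NO.
Since E[X] ≥ 1, the first-moment bound is inconclusive at n = 157; it does NOT by itself certify R_3(8) > 157.

E[X] = 848627032825/847288609443 ≈ 1.00158; E[X] ≥ 1; first-moment method inconclusive here.
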